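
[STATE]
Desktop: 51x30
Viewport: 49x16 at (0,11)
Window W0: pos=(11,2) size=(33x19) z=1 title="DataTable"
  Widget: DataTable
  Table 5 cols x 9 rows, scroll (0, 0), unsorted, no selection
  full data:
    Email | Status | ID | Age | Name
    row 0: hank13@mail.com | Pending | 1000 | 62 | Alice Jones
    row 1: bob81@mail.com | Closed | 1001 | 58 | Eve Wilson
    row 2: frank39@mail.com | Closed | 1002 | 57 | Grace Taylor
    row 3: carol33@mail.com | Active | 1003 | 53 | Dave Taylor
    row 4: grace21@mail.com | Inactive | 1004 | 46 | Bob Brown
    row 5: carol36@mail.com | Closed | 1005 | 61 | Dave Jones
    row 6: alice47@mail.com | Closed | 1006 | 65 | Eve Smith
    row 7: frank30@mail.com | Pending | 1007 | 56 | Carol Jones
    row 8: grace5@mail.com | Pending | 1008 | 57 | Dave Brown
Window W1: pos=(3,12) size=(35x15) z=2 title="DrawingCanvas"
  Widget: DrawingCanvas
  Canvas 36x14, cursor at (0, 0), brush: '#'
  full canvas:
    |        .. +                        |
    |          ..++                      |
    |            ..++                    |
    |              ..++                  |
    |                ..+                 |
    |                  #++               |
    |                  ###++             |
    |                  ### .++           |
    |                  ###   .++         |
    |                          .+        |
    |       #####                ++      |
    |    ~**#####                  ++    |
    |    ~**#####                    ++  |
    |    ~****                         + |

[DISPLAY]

           ┃grace21@mail.com│Inactive│1004│┃     
   ┏━━━━━━━━━━━━━━━━━━━━━━━━━━━━━━━━━┓1005│┃     
   ┃ DrawingCanvas                   ┃1006│┃     
   ┠─────────────────────────────────┨1007│┃     
   ┃+       .. +                     ┃1008│┃     
   ┃          ..++                   ┃     ┃     
   ┃            ..++                 ┃     ┃     
   ┃              ..++               ┃     ┃     
   ┃                ..+              ┃     ┃     
   ┃                  #++            ┃━━━━━┛     
   ┃                  ###++          ┃           
   ┃                  ### .++        ┃           
   ┃                  ###   .++      ┃           
   ┃                          .+     ┃           
   ┃       #####                ++   ┃           
   ┗━━━━━━━━━━━━━━━━━━━━━━━━━━━━━━━━━┛           


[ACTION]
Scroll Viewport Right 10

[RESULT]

         ┃grace21@mail.com│Inactive│1004│┃       
 ┏━━━━━━━━━━━━━━━━━━━━━━━━━━━━━━━━━┓1005│┃       
 ┃ DrawingCanvas                   ┃1006│┃       
 ┠─────────────────────────────────┨1007│┃       
 ┃+       .. +                     ┃1008│┃       
 ┃          ..++                   ┃     ┃       
 ┃            ..++                 ┃     ┃       
 ┃              ..++               ┃     ┃       
 ┃                ..+              ┃     ┃       
 ┃                  #++            ┃━━━━━┛       
 ┃                  ###++          ┃             
 ┃                  ### .++        ┃             
 ┃                  ###   .++      ┃             
 ┃                          .+     ┃             
 ┃       #####                ++   ┃             
 ┗━━━━━━━━━━━━━━━━━━━━━━━━━━━━━━━━━┛             


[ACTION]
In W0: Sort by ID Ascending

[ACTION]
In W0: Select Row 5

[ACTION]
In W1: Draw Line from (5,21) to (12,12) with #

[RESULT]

         ┃grace21@mail.com│Inactive│1004│┃       
 ┏━━━━━━━━━━━━━━━━━━━━━━━━━━━━━━━━━┓1005│┃       
 ┃ DrawingCanvas                   ┃1006│┃       
 ┠─────────────────────────────────┨1007│┃       
 ┃+       .. +                     ┃1008│┃       
 ┃          ..++                   ┃     ┃       
 ┃            ..++                 ┃     ┃       
 ┃              ..++               ┃     ┃       
 ┃                ..+              ┃     ┃       
 ┃                  #++#           ┃━━━━━┛       
 ┃                  ###++          ┃             
 ┃                  ### .++        ┃             
 ┃                 ####   .++      ┃             
 ┃                #         .+     ┃             
 ┃       #####  ##            ++   ┃             
 ┗━━━━━━━━━━━━━━━━━━━━━━━━━━━━━━━━━┛             


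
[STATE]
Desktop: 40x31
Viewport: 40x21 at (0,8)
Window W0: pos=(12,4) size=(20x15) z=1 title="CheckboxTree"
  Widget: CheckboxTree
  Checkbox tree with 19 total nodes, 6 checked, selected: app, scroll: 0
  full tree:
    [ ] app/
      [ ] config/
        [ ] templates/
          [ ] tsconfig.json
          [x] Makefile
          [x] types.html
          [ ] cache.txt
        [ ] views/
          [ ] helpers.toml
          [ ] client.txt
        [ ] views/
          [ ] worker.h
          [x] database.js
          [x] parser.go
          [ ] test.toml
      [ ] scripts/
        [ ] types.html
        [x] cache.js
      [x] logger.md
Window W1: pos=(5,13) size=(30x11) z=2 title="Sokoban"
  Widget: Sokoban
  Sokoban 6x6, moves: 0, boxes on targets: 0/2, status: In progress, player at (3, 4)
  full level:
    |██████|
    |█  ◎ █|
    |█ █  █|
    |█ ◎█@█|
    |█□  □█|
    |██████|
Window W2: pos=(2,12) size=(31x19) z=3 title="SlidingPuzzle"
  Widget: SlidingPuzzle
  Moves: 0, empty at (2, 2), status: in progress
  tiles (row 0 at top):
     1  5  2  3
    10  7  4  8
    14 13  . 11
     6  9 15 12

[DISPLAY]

            ┃   [-] config/    ┃        
            ┃     [-] templates┃        
            ┃       [ ] tsconfi┃        
            ┃       [x] Makefil┃        
  ┏━━━━━━━━━━━━━━━━━━━━━━━━━━━━━┓       
  ┃ SlidingPuzzle               ┃━┓     
  ┠─────────────────────────────┨ ┃     
  ┃┌────┬────┬────┬────┐        ┃─┨     
  ┃│  1 │  5 │  2 │  3 │        ┃ ┃     
  ┃├────┼────┼────┼────┤        ┃ ┃     
  ┃│ 10 │  7 │  4 │  8 │        ┃ ┃     
  ┃├────┼────┼────┼────┤        ┃ ┃     
  ┃│ 14 │ 13 │    │ 11 │        ┃ ┃     
  ┃├────┼────┼────┼────┤        ┃ ┃     
  ┃│  6 │  9 │ 15 │ 12 │        ┃ ┃     
  ┃└────┴────┴────┴────┘        ┃━┛     
  ┃Moves: 0                     ┃       
  ┃                             ┃       
  ┃                             ┃       
  ┃                             ┃       
  ┃                             ┃       


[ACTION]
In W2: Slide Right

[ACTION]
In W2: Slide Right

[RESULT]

            ┃   [-] config/    ┃        
            ┃     [-] templates┃        
            ┃       [ ] tsconfi┃        
            ┃       [x] Makefil┃        
  ┏━━━━━━━━━━━━━━━━━━━━━━━━━━━━━┓       
  ┃ SlidingPuzzle               ┃━┓     
  ┠─────────────────────────────┨ ┃     
  ┃┌────┬────┬────┬────┐        ┃─┨     
  ┃│  1 │  5 │  2 │  3 │        ┃ ┃     
  ┃├────┼────┼────┼────┤        ┃ ┃     
  ┃│ 10 │  7 │  4 │  8 │        ┃ ┃     
  ┃├────┼────┼────┼────┤        ┃ ┃     
  ┃│    │ 14 │ 13 │ 11 │        ┃ ┃     
  ┃├────┼────┼────┼────┤        ┃ ┃     
  ┃│  6 │  9 │ 15 │ 12 │        ┃ ┃     
  ┃└────┴────┴────┴────┘        ┃━┛     
  ┃Moves: 2                     ┃       
  ┃                             ┃       
  ┃                             ┃       
  ┃                             ┃       
  ┃                             ┃       


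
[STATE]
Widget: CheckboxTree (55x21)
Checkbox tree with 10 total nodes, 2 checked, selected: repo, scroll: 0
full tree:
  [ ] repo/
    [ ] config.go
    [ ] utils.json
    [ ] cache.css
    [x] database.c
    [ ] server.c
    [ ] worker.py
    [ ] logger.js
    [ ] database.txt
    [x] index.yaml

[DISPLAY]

>[-] repo/                                             
   [ ] config.go                                       
   [ ] utils.json                                      
   [ ] cache.css                                       
   [x] database.c                                      
   [ ] server.c                                        
   [ ] worker.py                                       
   [ ] logger.js                                       
   [ ] database.txt                                    
   [x] index.yaml                                      
                                                       
                                                       
                                                       
                                                       
                                                       
                                                       
                                                       
                                                       
                                                       
                                                       
                                                       


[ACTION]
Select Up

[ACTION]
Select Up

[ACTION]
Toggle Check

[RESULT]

>[x] repo/                                             
   [x] config.go                                       
   [x] utils.json                                      
   [x] cache.css                                       
   [x] database.c                                      
   [x] server.c                                        
   [x] worker.py                                       
   [x] logger.js                                       
   [x] database.txt                                    
   [x] index.yaml                                      
                                                       
                                                       
                                                       
                                                       
                                                       
                                                       
                                                       
                                                       
                                                       
                                                       
                                                       


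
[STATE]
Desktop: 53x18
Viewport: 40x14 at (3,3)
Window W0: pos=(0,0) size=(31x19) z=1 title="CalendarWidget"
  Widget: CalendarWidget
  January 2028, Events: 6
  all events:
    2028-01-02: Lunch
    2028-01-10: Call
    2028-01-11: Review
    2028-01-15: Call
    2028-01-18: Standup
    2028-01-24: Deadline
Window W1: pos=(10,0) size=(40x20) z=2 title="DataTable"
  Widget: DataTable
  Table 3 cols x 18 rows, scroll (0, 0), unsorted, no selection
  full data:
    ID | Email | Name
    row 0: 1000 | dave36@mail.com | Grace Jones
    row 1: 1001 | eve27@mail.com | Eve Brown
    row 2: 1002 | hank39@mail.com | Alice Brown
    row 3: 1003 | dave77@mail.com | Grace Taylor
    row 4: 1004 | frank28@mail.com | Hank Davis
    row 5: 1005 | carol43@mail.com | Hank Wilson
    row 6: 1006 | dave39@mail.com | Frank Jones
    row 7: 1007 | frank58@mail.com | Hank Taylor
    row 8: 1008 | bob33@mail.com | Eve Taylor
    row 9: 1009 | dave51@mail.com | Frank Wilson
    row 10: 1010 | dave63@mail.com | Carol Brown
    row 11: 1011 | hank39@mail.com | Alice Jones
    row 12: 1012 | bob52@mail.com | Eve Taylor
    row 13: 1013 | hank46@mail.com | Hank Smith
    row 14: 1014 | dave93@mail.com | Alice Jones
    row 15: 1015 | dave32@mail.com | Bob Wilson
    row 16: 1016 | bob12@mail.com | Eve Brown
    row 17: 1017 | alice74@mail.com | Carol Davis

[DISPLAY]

       ┃ID  │Email           │Name      
 Tu We ┃────┼────────────────┼──────────
       ┃1000│dave36@mail.com │Grace Jone
  4  5 ┃1001│eve27@mail.com  │Eve Brown 
* 11* 1┃1002│hank39@mail.com │Alice Brow
 18* 19┃1003│dave77@mail.com │Grace Tayl
* 25 26┃1004│frank28@mail.com│Hank Davis
       ┃1005│carol43@mail.com│Hank Wilso
       ┃1006│dave39@mail.com │Frank Jone
       ┃1007│frank58@mail.com│Hank Taylo
       ┃1008│bob33@mail.com  │Eve Taylor
       ┃1009│dave51@mail.com │Frank Wils
       ┃1010│dave63@mail.com │Carol Brow
       ┃1011│hank39@mail.com │Alice Jone


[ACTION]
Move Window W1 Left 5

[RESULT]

  ┃ID  │Email           │Name           
 T┃────┼────────────────┼────────────   
  ┃1000│dave36@mail.com │Grace Jones    
  ┃1001│eve27@mail.com  │Eve Brown      
* ┃1002│hank39@mail.com │Alice Brown    
 1┃1003│dave77@mail.com │Grace Taylor   
* ┃1004│frank28@mail.com│Hank Davis     
  ┃1005│carol43@mail.com│Hank Wilson    
  ┃1006│dave39@mail.com │Frank Jones    
  ┃1007│frank58@mail.com│Hank Taylor    
  ┃1008│bob33@mail.com  │Eve Taylor     
  ┃1009│dave51@mail.com │Frank Wilson   
  ┃1010│dave63@mail.com │Carol Brown    
  ┃1011│hank39@mail.com │Alice Jones    


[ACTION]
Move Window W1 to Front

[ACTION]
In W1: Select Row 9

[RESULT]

  ┃ID  │Email           │Name           
 T┃────┼────────────────┼────────────   
  ┃1000│dave36@mail.com │Grace Jones    
  ┃1001│eve27@mail.com  │Eve Brown      
* ┃1002│hank39@mail.com │Alice Brown    
 1┃1003│dave77@mail.com │Grace Taylor   
* ┃1004│frank28@mail.com│Hank Davis     
  ┃1005│carol43@mail.com│Hank Wilson    
  ┃1006│dave39@mail.com │Frank Jones    
  ┃1007│frank58@mail.com│Hank Taylor    
  ┃1008│bob33@mail.com  │Eve Taylor     
  ┃>009│dave51@mail.com │Frank Wilson   
  ┃1010│dave63@mail.com │Carol Brown    
  ┃1011│hank39@mail.com │Alice Jones    


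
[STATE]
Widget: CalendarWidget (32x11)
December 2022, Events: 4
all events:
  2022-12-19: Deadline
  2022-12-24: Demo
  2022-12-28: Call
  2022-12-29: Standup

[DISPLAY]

         December 2022          
Mo Tu We Th Fr Sa Su            
          1  2  3  4            
 5  6  7  8  9 10 11            
12 13 14 15 16 17 18            
19* 20 21 22 23 24* 25          
26 27 28* 29* 30 31             
                                
                                
                                
                                


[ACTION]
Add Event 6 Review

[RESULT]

         December 2022          
Mo Tu We Th Fr Sa Su            
          1  2  3  4            
 5  6*  7  8  9 10 11           
12 13 14 15 16 17 18            
19* 20 21 22 23 24* 25          
26 27 28* 29* 30 31             
                                
                                
                                
                                


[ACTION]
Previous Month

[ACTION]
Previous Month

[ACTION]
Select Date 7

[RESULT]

          October 2022          
Mo Tu We Th Fr Sa Su            
                1  2            
 3  4  5  6 [ 7]  8  9          
10 11 12 13 14 15 16            
17 18 19 20 21 22 23            
24 25 26 27 28 29 30            
31                              
                                
                                
                                


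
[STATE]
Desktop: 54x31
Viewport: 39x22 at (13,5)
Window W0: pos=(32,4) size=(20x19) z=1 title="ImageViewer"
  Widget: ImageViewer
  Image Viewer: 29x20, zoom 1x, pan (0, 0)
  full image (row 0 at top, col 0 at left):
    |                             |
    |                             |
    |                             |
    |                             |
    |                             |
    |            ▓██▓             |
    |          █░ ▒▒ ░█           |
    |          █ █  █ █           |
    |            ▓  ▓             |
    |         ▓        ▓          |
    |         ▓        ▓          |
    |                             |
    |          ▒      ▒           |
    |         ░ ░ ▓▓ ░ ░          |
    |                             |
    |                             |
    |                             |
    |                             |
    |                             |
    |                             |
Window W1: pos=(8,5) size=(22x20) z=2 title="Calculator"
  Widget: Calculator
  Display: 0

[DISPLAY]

━━━━━━━━━━━━━━━━┓  ┃ ImageViewer      ┃
culator         ┃  ┠──────────────────┨
────────────────┨  ┃                  ┃
               0┃  ┃                  ┃
┬───┬───┬───┐   ┃  ┃                  ┃
│ 8 │ 9 │ ÷ │   ┃  ┃                  ┃
┼───┼───┼───┤   ┃  ┃                  ┃
│ 5 │ 6 │ × │   ┃  ┃            ▓██▓  ┃
┼───┼───┼───┤   ┃  ┃          █░ ▒▒ ░█┃
│ 2 │ 3 │ - │   ┃  ┃          █ █  █ █┃
┼───┼───┼───┤   ┃  ┃            ▓  ▓  ┃
│ . │ = │ + │   ┃  ┃         ▓        ┃
┼───┼───┼───┤   ┃  ┃         ▓        ┃
│ MC│ MR│ M+│   ┃  ┃                  ┃
┴───┴───┴───┘   ┃  ┃          ▒      ▒┃
                ┃  ┃         ░ ░ ▓▓ ░ ┃
                ┃  ┃                  ┃
                ┃  ┗━━━━━━━━━━━━━━━━━━┛
                ┃                      
━━━━━━━━━━━━━━━━┛                      
                                       
                                       


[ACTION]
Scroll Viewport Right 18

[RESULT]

━━━━━━━━━━━━━━┓  ┃ ImageViewer      ┃  
lator         ┃  ┠──────────────────┨  
──────────────┨  ┃                  ┃  
             0┃  ┃                  ┃  
──┬───┬───┐   ┃  ┃                  ┃  
8 │ 9 │ ÷ │   ┃  ┃                  ┃  
──┼───┼───┤   ┃  ┃                  ┃  
5 │ 6 │ × │   ┃  ┃            ▓██▓  ┃  
──┼───┼───┤   ┃  ┃          █░ ▒▒ ░█┃  
2 │ 3 │ - │   ┃  ┃          █ █  █ █┃  
──┼───┼───┤   ┃  ┃            ▓  ▓  ┃  
. │ = │ + │   ┃  ┃         ▓        ┃  
──┼───┼───┤   ┃  ┃         ▓        ┃  
MC│ MR│ M+│   ┃  ┃                  ┃  
──┴───┴───┘   ┃  ┃          ▒      ▒┃  
              ┃  ┃         ░ ░ ▓▓ ░ ┃  
              ┃  ┃                  ┃  
              ┃  ┗━━━━━━━━━━━━━━━━━━┛  
              ┃                        
━━━━━━━━━━━━━━┛                        
                                       
                                       


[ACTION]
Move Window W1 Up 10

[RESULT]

8 │ 9 │ ÷ │   ┃  ┃ ImageViewer      ┃  
──┼───┼───┤   ┃  ┠──────────────────┨  
5 │ 6 │ × │   ┃  ┃                  ┃  
──┼───┼───┤   ┃  ┃                  ┃  
2 │ 3 │ - │   ┃  ┃                  ┃  
──┼───┼───┤   ┃  ┃                  ┃  
. │ = │ + │   ┃  ┃                  ┃  
──┼───┼───┤   ┃  ┃            ▓██▓  ┃  
MC│ MR│ M+│   ┃  ┃          █░ ▒▒ ░█┃  
──┴───┴───┘   ┃  ┃          █ █  █ █┃  
              ┃  ┃            ▓  ▓  ┃  
              ┃  ┃         ▓        ┃  
              ┃  ┃         ▓        ┃  
              ┃  ┃                  ┃  
━━━━━━━━━━━━━━┛  ┃          ▒      ▒┃  
                 ┃         ░ ░ ▓▓ ░ ┃  
                 ┃                  ┃  
                 ┗━━━━━━━━━━━━━━━━━━┛  
                                       
                                       
                                       
                                       


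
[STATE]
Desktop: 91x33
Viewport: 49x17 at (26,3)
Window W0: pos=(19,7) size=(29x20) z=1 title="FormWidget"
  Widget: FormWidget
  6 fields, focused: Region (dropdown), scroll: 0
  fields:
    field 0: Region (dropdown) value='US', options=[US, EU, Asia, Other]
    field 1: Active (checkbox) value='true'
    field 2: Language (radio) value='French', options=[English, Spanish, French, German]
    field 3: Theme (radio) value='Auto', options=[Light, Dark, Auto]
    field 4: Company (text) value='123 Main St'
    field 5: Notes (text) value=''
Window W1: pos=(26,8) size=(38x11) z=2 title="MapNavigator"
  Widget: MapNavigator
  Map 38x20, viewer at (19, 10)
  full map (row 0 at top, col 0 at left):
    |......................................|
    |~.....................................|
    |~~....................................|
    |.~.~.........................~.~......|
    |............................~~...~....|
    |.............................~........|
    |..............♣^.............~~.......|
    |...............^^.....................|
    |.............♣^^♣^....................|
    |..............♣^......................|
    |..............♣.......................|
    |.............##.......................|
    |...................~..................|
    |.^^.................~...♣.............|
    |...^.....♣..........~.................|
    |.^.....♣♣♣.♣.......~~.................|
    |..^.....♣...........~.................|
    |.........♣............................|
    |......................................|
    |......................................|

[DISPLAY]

                                                 
                                                 
                                                 
                                                 
━━━━━━━━━━━━━━━━━━━━━┓                           
┏━━━━━━━━━━━━━━━━━━━━━━━━━━━━━━━━━━━━┓           
┃ MapNavigator                       ┃           
┠────────────────────────────────────┨           
┃..............^^....................┃           
┃............♣^^♣^...................┃           
┃.............♣^.....................┃           
┃.............♣....@.................┃           
┃............##......................┃           
┃..................~.................┃           
┃^^.................~...♣............┃           
┗━━━━━━━━━━━━━━━━━━━━━━━━━━━━━━━━━━━━┛           
                     ┃                           


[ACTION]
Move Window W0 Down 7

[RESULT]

                                                 
                                                 
                                                 
                                                 
                                                 
┏━━━━━━━━━━━━━━━━━━━━━━━━━━━━━━━━━━━━┓           
┃ MapNavigator                       ┃           
┠────────────────────────────────────┨           
┃..............^^....................┃           
┃............♣^^♣^...................┃           
┃.............♣^.....................┃           
┃.............♣....@.................┃           
┃............##......................┃           
┃..................~.................┃           
┃^^.................~...♣............┃           
┗━━━━━━━━━━━━━━━━━━━━━━━━━━━━━━━━━━━━┛           
e:      ( ) Light  ( ┃                           


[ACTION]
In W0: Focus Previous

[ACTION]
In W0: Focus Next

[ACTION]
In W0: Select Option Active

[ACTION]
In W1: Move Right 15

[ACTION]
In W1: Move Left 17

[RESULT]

                                                 
                                                 
                                                 
                                                 
                                                 
┏━━━━━━━━━━━━━━━━━━━━━━━━━━━━━━━━━━━━┓           
┃ MapNavigator                       ┃           
┠────────────────────────────────────┨           
┃ ...............^^..................┃           
┃ .............♣^^♣^.................┃           
┃ ..............♣^...................┃           
┃ ..............♣..@.................┃           
┃ .............##....................┃           
┃ ...................~...............┃           
┃ .^^.................~...♣..........┃           
┗━━━━━━━━━━━━━━━━━━━━━━━━━━━━━━━━━━━━┛           
e:      ( ) Light  ( ┃                           


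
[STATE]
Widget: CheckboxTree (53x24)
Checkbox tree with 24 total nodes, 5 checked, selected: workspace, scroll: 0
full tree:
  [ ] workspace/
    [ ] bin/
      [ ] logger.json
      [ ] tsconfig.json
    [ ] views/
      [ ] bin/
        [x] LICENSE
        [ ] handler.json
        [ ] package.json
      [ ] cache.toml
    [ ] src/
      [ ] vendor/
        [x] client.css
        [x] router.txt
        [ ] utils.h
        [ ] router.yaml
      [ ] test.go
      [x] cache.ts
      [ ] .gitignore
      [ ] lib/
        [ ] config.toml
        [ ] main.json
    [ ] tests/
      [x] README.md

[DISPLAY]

>[-] workspace/                                      
   [ ] bin/                                          
     [ ] logger.json                                 
     [ ] tsconfig.json                               
   [-] views/                                        
     [-] bin/                                        
       [x] LICENSE                                   
       [ ] handler.json                              
       [ ] package.json                              
     [ ] cache.toml                                  
   [-] src/                                          
     [-] vendor/                                     
       [x] client.css                                
       [x] router.txt                                
       [ ] utils.h                                   
       [ ] router.yaml                               
     [ ] test.go                                     
     [x] cache.ts                                    
     [ ] .gitignore                                  
     [ ] lib/                                        
       [ ] config.toml                               
       [ ] main.json                                 
   [x] tests/                                        
     [x] README.md                                   


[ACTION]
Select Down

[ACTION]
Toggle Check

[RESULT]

 [-] workspace/                                      
>  [x] bin/                                          
     [x] logger.json                                 
     [x] tsconfig.json                               
   [-] views/                                        
     [-] bin/                                        
       [x] LICENSE                                   
       [ ] handler.json                              
       [ ] package.json                              
     [ ] cache.toml                                  
   [-] src/                                          
     [-] vendor/                                     
       [x] client.css                                
       [x] router.txt                                
       [ ] utils.h                                   
       [ ] router.yaml                               
     [ ] test.go                                     
     [x] cache.ts                                    
     [ ] .gitignore                                  
     [ ] lib/                                        
       [ ] config.toml                               
       [ ] main.json                                 
   [x] tests/                                        
     [x] README.md                                   


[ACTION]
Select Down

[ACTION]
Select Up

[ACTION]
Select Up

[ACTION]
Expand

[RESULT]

>[-] workspace/                                      
   [x] bin/                                          
     [x] logger.json                                 
     [x] tsconfig.json                               
   [-] views/                                        
     [-] bin/                                        
       [x] LICENSE                                   
       [ ] handler.json                              
       [ ] package.json                              
     [ ] cache.toml                                  
   [-] src/                                          
     [-] vendor/                                     
       [x] client.css                                
       [x] router.txt                                
       [ ] utils.h                                   
       [ ] router.yaml                               
     [ ] test.go                                     
     [x] cache.ts                                    
     [ ] .gitignore                                  
     [ ] lib/                                        
       [ ] config.toml                               
       [ ] main.json                                 
   [x] tests/                                        
     [x] README.md                                   


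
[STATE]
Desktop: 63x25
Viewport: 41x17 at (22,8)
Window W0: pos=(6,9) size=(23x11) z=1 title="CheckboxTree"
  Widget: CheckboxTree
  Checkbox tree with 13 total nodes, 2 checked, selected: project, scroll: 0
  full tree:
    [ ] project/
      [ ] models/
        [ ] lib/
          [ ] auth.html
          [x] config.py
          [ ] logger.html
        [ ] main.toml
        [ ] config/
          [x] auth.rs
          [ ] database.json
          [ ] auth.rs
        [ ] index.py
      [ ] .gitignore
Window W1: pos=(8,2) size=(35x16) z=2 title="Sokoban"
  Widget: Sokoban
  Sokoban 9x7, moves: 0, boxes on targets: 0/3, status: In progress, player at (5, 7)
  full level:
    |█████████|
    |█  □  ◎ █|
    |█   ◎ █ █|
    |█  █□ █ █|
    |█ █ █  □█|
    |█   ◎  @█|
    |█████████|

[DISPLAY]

                    ┃                    
                    ┃                    
                    ┃                    
                    ┃                    
                    ┃                    
                    ┃                    
                    ┃                    
                    ┃                    
                    ┃                    
━━━━━━━━━━━━━━━━━━━━┛                    
oml   ┃                                  
━━━━━━┛                                  
                                         
                                         
                                         
                                         
                                         


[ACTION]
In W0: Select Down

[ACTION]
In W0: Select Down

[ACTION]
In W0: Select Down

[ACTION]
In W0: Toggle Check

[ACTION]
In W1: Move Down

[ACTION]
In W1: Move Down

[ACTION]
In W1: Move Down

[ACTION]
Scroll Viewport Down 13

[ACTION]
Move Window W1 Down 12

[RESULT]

                                         
━━━━━━━━━━━━━━━━━━━━┓                    
                    ┃                    
────────────────────┨                    
                    ┃                    
                    ┃                    
                    ┃                    
                    ┃                    
                    ┃                    
                    ┃                    
                    ┃                    
                    ┃                    
                    ┃                    
                    ┃                    
                    ┃                    
                    ┃                    
━━━━━━━━━━━━━━━━━━━━┛                    


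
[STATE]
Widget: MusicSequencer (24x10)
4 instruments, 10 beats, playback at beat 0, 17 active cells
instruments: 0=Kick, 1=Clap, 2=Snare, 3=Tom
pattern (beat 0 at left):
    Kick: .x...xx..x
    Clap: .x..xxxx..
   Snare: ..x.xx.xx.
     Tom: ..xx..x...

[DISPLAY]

      ▼123456789        
  Kick·█···██··█        
  Clap·█··████··        
 Snare··█·██·██·        
   Tom··██··█···        
                        
                        
                        
                        
                        


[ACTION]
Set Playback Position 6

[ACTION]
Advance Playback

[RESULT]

      0123456▼89        
  Kick·█···██··█        
  Clap·█··████··        
 Snare··█·██·██·        
   Tom··██··█···        
                        
                        
                        
                        
                        


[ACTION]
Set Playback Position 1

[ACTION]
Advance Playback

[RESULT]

      01▼3456789        
  Kick·█···██··█        
  Clap·█··████··        
 Snare··█·██·██·        
   Tom··██··█···        
                        
                        
                        
                        
                        


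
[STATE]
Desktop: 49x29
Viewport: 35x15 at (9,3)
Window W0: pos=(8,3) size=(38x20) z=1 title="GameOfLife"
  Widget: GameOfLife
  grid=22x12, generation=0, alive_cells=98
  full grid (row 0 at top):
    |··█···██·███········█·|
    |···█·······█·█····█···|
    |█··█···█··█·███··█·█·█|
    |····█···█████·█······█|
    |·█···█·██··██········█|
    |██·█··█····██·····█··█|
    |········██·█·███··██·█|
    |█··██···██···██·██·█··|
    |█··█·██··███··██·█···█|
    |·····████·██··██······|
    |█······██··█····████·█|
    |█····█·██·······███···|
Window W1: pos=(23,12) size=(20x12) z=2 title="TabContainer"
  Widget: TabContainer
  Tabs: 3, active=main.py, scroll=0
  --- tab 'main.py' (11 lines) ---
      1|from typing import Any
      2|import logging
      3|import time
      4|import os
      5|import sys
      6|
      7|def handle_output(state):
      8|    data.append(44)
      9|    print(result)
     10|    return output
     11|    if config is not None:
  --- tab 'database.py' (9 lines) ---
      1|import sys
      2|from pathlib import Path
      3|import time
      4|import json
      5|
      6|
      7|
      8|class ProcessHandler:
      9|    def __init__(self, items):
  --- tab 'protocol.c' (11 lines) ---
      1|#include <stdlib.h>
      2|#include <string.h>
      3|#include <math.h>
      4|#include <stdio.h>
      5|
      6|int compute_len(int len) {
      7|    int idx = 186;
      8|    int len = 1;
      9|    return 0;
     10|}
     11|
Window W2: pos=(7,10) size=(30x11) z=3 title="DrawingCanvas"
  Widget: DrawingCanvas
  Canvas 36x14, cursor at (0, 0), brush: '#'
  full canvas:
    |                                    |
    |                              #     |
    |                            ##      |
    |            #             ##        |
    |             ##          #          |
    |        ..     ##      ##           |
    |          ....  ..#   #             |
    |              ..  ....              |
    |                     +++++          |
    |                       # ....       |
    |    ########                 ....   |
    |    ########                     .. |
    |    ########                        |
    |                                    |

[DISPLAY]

━━━━━━━━━━━━━━━━━━━━━━━━━━━━━━━━━━━
 GameOfLife                        
───────────────────────────────────
Gen: 0                             
··█···██·███········█·             
···█·······█·█····█···             
█··█···█··█·███··█·█·█             
━━━━━━━━━━━━━━━━━━━━━━━━━━━┓       
DrawingCanvas              ┃       
───────────────────────────┨━━━━━┓ 
                           ┃     ┃ 
                           ┃─────┨ 
                           ┃tabas┃ 
           #             ##┃─────┃ 
            ##          #  ┃mport┃ 


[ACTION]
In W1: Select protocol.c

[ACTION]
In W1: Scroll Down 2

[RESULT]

━━━━━━━━━━━━━━━━━━━━━━━━━━━━━━━━━━━
 GameOfLife                        
───────────────────────────────────
Gen: 0                             
··█···██·███········█·             
···█·······█·█····█···             
█··█···█··█·███··█·█·█             
━━━━━━━━━━━━━━━━━━━━━━━━━━━┓       
DrawingCanvas              ┃       
───────────────────────────┨━━━━━┓ 
                           ┃     ┃ 
                           ┃─────┨ 
                           ┃tabas┃ 
           #             ##┃─────┃ 
            ##          #  ┃h.h> ┃ 


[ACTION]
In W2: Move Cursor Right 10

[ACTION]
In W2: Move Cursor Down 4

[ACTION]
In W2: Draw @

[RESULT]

━━━━━━━━━━━━━━━━━━━━━━━━━━━━━━━━━━━
 GameOfLife                        
───────────────────────────────────
Gen: 0                             
··█···██·███········█·             
···█·······█·█····█···             
█··█···█··█·███··█·█·█             
━━━━━━━━━━━━━━━━━━━━━━━━━━━┓       
DrawingCanvas              ┃       
───────────────────────────┨━━━━━┓ 
                           ┃     ┃ 
                           ┃─────┨ 
                           ┃tabas┃ 
           #             ##┃─────┃ 
         @  ##          #  ┃h.h> ┃ 
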